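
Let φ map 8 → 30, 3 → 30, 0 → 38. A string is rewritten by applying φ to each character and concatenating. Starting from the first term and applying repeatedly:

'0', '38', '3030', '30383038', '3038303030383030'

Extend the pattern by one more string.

Rewriting the 16 symbols of 3038303030383030 one by one yields 30 38 30 30 30 38 30 38 30 38 30 30 30 38 30 38; concatenated:

30383030303830383038303030383038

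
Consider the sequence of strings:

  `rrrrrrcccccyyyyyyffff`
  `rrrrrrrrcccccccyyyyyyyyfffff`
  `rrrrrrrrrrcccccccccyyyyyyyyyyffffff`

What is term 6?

Reading off run lengths: r runs 6, 8, 10; c runs 5, 7, 9; y runs 6, 8, 10; f runs 4, 5, 6 — each is linear in n, where the shown terms are n = 3, 4, 5.
At n = 8 the blocks have lengths 16, 15, 16, 9.

rrrrrrrrrrrrrrrrcccccccccccccccyyyyyyyyyyyyyyyyfffffffff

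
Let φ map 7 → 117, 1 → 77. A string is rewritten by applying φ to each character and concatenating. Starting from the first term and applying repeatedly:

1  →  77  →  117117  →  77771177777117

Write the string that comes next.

Applying the rule to each of the 14 symbols of 77771177777117 gives the pieces 117 117 117 117 77 77 117 117 117 117 117 77 77 117, which concatenate to the answer.

11711711711777771171171171171177777117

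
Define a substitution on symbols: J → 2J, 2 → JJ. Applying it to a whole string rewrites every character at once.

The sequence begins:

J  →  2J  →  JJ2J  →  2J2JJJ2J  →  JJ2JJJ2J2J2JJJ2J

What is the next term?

2J2JJJ2J2J2JJJ2JJJ2JJJ2J2J2JJJ2J

Replace each of the 16 characters of JJ2JJJ2J2J2JJJ2J in place — 2J 2J JJ 2J 2J 2J JJ 2J JJ 2J JJ 2J 2J 2J JJ 2J — and concatenate.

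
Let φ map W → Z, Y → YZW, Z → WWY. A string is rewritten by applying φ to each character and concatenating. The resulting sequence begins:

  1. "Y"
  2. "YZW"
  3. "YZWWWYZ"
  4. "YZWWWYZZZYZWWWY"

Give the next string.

YZWWWYZZZYZWWWYWWYWWYYZWWWYZZZYZW

Applying the rule to each of the 15 symbols of YZWWWYZZZYZWWWY gives the pieces YZW WWY Z Z Z YZW WWY WWY WWY YZW WWY Z Z Z YZW, which concatenate to the answer.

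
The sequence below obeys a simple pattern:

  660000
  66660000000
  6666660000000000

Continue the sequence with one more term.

Each string has the form 6^{2n} 0^{3n+1} (n = 1, 2, …).
At n = 4 the blocks have lengths 8, 13.

666666660000000000000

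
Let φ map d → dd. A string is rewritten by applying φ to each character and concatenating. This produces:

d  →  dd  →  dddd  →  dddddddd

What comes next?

Expanding dddddddd: d→dd, d→dd, d→dd, d→dd, d→dd, d→dd, d→dd, d→dd. Concatenated: dd dd dd dd dd dd dd dd.

dddddddddddddddd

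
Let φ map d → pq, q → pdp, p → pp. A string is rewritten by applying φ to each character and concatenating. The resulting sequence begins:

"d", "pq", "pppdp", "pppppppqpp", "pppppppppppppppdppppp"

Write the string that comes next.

Applying the rule to each of the 21 symbols of pppppppppppppppdppppp gives the pieces pp pp pp pp pp pp pp pp pp pp pp pp pp pp pp pq pp pp pp pp pp, which concatenate to the answer.

pppppppppppppppppppppppppppppppqpppppppppp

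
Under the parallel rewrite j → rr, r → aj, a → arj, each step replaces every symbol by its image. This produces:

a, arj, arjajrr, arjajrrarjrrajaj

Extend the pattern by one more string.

φ(arjajrrarjrrajaj) expands symbol-by-symbol to arj aj rr arj rr aj aj arj aj rr aj aj arj rr arj rr; joining the 16 pieces gives the next term.

arjajrrarjrrajajarjajrrajajarjrrarjrr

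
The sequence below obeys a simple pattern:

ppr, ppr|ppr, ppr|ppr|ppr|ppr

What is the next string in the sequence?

ppr|ppr|ppr|ppr|ppr|ppr|ppr|ppr

Every step duplicates the string with '|' between the halves.
So the next term is two copies of ppr|ppr|ppr|ppr with '|' between the halves.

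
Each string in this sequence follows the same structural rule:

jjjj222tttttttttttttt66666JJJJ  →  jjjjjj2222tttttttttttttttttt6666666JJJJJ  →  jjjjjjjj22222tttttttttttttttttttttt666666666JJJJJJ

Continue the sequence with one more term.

Term n consists of 2n-2 j's, followed by n 2's, followed by 4n+2 t's, followed by 2n-1 6's, followed by n+1 J's, where the shown terms are n = 3, 4, 5.
At n = 6 the blocks have lengths 10, 6, 26, 11, 7.

jjjjjjjjjj222222tttttttttttttttttttttttttt66666666666JJJJJJJ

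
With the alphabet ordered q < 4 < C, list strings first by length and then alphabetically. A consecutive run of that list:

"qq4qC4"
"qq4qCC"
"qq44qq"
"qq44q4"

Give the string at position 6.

qq444q

Stepping forward 2 times from qq44q4: qq44q4 → qq44qC, then the target.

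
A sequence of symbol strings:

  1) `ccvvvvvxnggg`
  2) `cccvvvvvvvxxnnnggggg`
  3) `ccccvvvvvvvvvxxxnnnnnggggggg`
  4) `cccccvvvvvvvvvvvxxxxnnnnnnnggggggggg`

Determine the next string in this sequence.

ccccccvvvvvvvvvvvvvxxxxxnnnnnnnnnggggggggggg

Each string has the form c^{n+1} v^{2n+3} x^{n} n^{2n-1} g^{2n+1} (n = 1, 2, …).
At n = 5 the blocks have lengths 6, 13, 5, 9, 11.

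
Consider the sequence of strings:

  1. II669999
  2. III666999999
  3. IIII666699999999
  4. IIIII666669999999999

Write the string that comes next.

Each string has the form I^{n} 6^{n} 9^{2n}, where the shown terms are n = 2, 3, 4, 5.
For the next term, n = 6, so the run lengths are 6, 6, 12.

IIIIII666666999999999999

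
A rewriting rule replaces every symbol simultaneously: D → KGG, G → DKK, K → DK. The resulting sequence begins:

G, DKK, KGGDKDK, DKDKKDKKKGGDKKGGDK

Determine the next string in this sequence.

KGGDKKGGDKDKKGGDKDKDKDKKDKKKGGDKDKDKKDKKKGGDK

φ(DKDKKDKKKGGDKKGGDK) expands symbol-by-symbol to KGG DK KGG DK DK KGG DK DK DK DKK DKK KGG DK DK DKK DKK KGG DK; joining the 18 pieces gives the next term.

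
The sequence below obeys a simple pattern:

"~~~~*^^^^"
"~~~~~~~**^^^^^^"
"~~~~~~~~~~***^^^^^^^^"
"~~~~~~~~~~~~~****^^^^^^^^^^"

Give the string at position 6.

Reading off run lengths: ~ runs 4, 7, 10, 13; * runs 1, 2, 3, 4; ^ runs 4, 6, 8, 10 — each is linear in n (n = 1, 2, …).
For term 6, n = 6, so the run lengths are 19, 6, 14.

~~~~~~~~~~~~~~~~~~~******^^^^^^^^^^^^^^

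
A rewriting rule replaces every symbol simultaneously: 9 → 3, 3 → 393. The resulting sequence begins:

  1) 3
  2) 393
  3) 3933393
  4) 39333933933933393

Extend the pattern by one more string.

Rewriting the 17 symbols of 39333933933933393 one by one yields 393 3 393 393 393 3 393 393 3 393 393 3 393 393 393 3 393; concatenated:

39333933933933393393339339333933933933393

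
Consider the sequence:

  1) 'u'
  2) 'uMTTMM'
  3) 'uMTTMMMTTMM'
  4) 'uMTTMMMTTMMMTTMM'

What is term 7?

uMTTMMMTTMMMTTMMMTTMMMTTMMMTTMM

Every step adds MTTMM to the end: s(k+1) = s(k)·MTTMM.
From uMTTMMMTTMMMTTMM, 3 further steps: uMTTMMMTTMMMTTMM → uMTTMMMTTMMMTTMMMTTMM → uMTTMMMTTMMMTTMMMTTMMMTTMM → (answer).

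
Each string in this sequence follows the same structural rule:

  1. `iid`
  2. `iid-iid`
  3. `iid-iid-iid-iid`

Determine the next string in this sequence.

s(k+1) = s(k)·-·s(k) — each term doubles the last with '-' between the halves.
One more doubling of iid-iid-iid-iid gives the answer.

iid-iid-iid-iid-iid-iid-iid-iid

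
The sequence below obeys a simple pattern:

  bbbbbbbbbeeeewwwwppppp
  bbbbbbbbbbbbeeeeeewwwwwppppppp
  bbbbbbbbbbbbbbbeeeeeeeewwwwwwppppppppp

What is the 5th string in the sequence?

Term n consists of 3n+3 b's, followed by 2n e's, followed by n+2 w's, followed by 2n+1 p's, where the shown terms are n = 2, 3, 4.
At n = 6 the blocks have lengths 21, 12, 8, 13.

bbbbbbbbbbbbbbbbbbbbbeeeeeeeeeeeewwwwwwwwppppppppppppp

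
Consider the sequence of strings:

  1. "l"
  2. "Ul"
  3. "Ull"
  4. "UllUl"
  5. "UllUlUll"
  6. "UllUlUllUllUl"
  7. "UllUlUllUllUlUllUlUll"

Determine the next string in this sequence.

UllUlUllUllUlUllUlUllUllUlUllUllUl

From term 3 onward, concatenate the last term with the second-to-last: Ul·l = Ull, Ull·Ul = UllUl, …
The next term joins UllUlUllUllUlUllUlUll and UllUlUllUllUl.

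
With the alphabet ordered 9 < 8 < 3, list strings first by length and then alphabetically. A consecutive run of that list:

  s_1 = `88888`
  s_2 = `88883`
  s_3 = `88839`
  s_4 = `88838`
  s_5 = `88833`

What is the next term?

Treat 88833 as a base-3 numeral over the given alphabet and add one, carrying through any trailing 3's.

88399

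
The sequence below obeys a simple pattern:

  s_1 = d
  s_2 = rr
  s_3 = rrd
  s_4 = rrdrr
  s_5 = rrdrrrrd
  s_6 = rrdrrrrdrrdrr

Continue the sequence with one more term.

From term 3 onward, concatenate the last term with the second-to-last: rr·d = rrd, rrd·rr = rrdrr, …
The next term joins rrdrrrrdrrdrr and rrdrrrrd.

rrdrrrrdrrdrrrrdrrrrd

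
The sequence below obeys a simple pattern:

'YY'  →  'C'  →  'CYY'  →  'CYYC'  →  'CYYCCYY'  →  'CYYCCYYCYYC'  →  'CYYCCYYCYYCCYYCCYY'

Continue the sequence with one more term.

CYYCCYYCYYCCYYCCYYCYYCCYYCYYC

From term 3 onward, concatenate the last term with the second-to-last: C·YY = CYY, CYY·C = CYYC, …
The next term joins CYYCCYYCYYCCYYCCYY and CYYCCYYCYYC.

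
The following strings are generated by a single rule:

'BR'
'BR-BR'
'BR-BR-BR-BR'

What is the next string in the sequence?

BR-BR-BR-BR-BR-BR-BR-BR

s(k+1) = s(k)·-·s(k) — each term doubles the last with '-' between the halves.
One more doubling of BR-BR-BR-BR gives the answer.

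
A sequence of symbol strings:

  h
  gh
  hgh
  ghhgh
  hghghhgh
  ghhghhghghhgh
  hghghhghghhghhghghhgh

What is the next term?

ghhghhghghhghhghghhghghhghhghghhgh

This is a Fibonacci-style word recurrence s(k) = s(k−2)·s(k−1): e.g. h·gh = hgh.
So term 8 is ghhghhghghhgh·hghghhghghhghhghghhgh.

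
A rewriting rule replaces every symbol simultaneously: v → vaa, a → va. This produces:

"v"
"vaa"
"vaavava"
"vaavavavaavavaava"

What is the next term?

vaavavavaavavaavavaavavavaavavaavavavaava

φ(vaavavavaavavaava) expands symbol-by-symbol to vaa va va vaa va vaa va vaa va va vaa va vaa va va vaa va; joining the 17 pieces gives the next term.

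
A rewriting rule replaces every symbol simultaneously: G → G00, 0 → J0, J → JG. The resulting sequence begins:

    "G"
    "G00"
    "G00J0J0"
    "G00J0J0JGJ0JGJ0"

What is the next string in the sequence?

Rewriting the 15 symbols of G00J0J0JGJ0JGJ0 one by one yields G00 J0 J0 JG J0 JG J0 JG G00 JG J0 JG G00 JG J0; concatenated:

G00J0J0JGJ0JGJ0JGG00JGJ0JGG00JGJ0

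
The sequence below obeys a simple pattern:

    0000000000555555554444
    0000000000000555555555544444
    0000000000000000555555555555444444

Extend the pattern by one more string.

0000000000000000000555555555555554444444

Reading off run lengths: 0 runs 10, 13, 16; 5 runs 8, 10, 12; 4 runs 4, 5, 6 — each is linear in n, where the shown terms are n = 3, 4, 5.
Setting n = 6 gives 19, 14, 7 characters in each block.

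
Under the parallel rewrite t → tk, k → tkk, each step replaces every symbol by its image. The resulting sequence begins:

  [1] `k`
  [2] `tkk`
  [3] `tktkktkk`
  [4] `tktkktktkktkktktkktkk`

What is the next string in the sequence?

Replace each of the 21 characters of tktkktktkktkktktkktkk in place — tk tkk tk tkk tkk tk tkk tk tkk tkk tk tkk tkk tk tkk tk tkk tkk tk tkk tkk — and concatenate.

tktkktktkktkktktkktktkktkktktkktkktktkktktkktkktktkktkk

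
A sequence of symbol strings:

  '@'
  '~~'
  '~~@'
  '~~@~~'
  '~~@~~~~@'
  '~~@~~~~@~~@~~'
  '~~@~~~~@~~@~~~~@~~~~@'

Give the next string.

~~@~~~~@~~@~~~~@~~~~@~~@~~~~@~~@~~

Each term (from the third on) is the previous term followed by the one before it: term 3 = ~~·@ = ~~@.
Continuing: ~~@~~~~@~~@~~~~@~~~~@ · ~~@~~~~@~~@~~ gives term 8.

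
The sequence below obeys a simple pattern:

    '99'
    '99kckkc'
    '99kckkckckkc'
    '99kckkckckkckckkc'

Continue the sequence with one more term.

99kckkckckkckckkckckkc

The strings grow by a fixed suffix kckkc each time.
One more step from 99kckkckckkckckkc gives the answer.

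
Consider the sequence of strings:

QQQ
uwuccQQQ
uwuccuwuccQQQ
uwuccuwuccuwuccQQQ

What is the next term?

uwuccuwuccuwuccuwuccQQQ

The strings grow by a fixed prefix uwucc each time.
One more step from uwuccuwuccuwuccQQQ gives the answer.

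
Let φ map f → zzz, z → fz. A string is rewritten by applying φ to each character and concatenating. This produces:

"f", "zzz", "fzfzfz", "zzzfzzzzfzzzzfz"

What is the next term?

Rewriting the 15 symbols of zzzfzzzzfzzzzfz one by one yields fz fz fz zzz fz fz fz fz zzz fz fz fz fz zzz fz; concatenated:

fzfzfzzzzfzfzfzfzzzzfzfzfzfzzzzfz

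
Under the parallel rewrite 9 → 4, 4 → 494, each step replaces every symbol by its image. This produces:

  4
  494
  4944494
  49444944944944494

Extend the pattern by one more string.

φ(49444944944944494) expands symbol-by-symbol to 494 4 494 494 494 4 494 494 4 494 494 4 494 494 494 4 494; joining the 17 pieces gives the next term.

49444944944944494494449449444944944944494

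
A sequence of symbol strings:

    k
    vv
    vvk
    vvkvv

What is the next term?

From term 3 onward, concatenate the last term with the second-to-last: vv·k = vvk, vvk·vv = vvkvv, …
Continuing: vvkvv · vvk gives term 5.

vvkvvvvk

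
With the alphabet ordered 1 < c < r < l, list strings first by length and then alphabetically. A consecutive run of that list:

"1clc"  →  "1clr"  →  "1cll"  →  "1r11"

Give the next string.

1r1c

Find the rightmost character of 1r11 below l, bump it to the next letter, and reset everything to its right to 1.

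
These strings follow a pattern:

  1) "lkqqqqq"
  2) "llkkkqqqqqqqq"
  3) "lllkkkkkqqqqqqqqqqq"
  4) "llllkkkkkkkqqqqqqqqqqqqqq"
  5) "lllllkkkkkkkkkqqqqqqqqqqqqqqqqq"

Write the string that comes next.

Term n consists of n l's, followed by 2n-1 k's, followed by 3n+2 q's (n = 1, 2, …).
For the next term, n = 6, so the run lengths are 6, 11, 20.

llllllkkkkkkkkkkkqqqqqqqqqqqqqqqqqqqq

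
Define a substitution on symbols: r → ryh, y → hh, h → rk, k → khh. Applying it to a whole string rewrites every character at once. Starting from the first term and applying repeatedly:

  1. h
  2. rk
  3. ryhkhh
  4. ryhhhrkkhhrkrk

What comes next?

φ(ryhhhrkkhhrkrk) expands symbol-by-symbol to ryh hh rk rk rk ryh khh khh rk rk ryh khh ryh khh; joining the 14 pieces gives the next term.

ryhhhrkrkrkryhkhhkhhrkrkryhkhhryhkhh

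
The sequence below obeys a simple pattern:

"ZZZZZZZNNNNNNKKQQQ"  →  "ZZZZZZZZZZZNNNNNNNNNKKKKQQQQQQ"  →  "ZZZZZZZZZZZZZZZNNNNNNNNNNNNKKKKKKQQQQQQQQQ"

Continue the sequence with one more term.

Each string has the form Z^{4n+3} N^{3n+3} K^{2n} Q^{3n} (n = 1, 2, …).
At n = 4 the blocks have lengths 19, 15, 8, 12.

ZZZZZZZZZZZZZZZZZZZNNNNNNNNNNNNNNNKKKKKKKKQQQQQQQQQQQQ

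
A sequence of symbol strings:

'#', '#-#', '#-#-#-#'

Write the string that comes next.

#-#-#-#-#-#-#-#

s(k+1) = s(k)·-·s(k) — each term doubles the last with '-' between the halves.
So the next term is two copies of #-#-#-# with '-' between the halves.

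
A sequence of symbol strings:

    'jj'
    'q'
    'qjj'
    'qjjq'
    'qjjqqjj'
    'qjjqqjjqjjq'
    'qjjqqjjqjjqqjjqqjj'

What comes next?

Each term (from the third on) is the previous term followed by the one before it: term 3 = q·jj = qjj.
So term 8 is qjjqqjjqjjqqjjqqjj·qjjqqjjqjjq.

qjjqqjjqjjqqjjqqjjqjjqqjjqjjq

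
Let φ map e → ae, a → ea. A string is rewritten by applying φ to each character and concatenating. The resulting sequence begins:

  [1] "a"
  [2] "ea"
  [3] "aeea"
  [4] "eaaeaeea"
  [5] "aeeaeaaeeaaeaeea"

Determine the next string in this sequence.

φ(aeeaeaaeeaaeaeea) expands symbol-by-symbol to ea ae ae ea ae ea ea ae ae ea ea ae ea ae ae ea; joining the 16 pieces gives the next term.

eaaeaeeaaeeaeaaeaeeaeaaeeaaeaeea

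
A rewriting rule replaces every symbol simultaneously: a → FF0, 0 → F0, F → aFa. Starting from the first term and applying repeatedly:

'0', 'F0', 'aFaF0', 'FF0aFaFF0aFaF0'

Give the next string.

aFaaFaF0FF0aFaFF0aFaaFaF0FF0aFaFF0aFaF0

φ(FF0aFaFF0aFaF0) expands symbol-by-symbol to aFa aFa F0 FF0 aFa FF0 aFa aFa F0 FF0 aFa FF0 aFa F0; joining the 14 pieces gives the next term.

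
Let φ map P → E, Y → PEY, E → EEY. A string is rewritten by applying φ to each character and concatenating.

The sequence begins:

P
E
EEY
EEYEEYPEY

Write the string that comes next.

EEYEEYPEYEEYEEYPEYEEEYPEY

Rewriting each symbol of EEYEEYPEY: E→EEY, E→EEY, Y→PEY, E→EEY, E→EEY, Y→PEY, P→E, E→EEY, Y→PEY, which concatenates to EEY EEY PEY EEY EEY PEY E EEY PEY.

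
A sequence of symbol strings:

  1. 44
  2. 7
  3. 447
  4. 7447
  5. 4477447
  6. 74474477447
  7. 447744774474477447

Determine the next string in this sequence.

From term 3 onward, concatenate the second-to-last term with the last: 44·7 = 447, 7·447 = 7447, …
The next term joins 74474477447 and 447744774474477447.

74474477447447744774474477447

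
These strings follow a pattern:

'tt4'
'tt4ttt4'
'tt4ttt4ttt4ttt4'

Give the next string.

s(k+1) = s(k)·t·s(k) — each term doubles the last with 't' between the halves.
Doubling tt4ttt4ttt4ttt4 with 't' between the halves:

tt4ttt4ttt4ttt4ttt4ttt4ttt4ttt4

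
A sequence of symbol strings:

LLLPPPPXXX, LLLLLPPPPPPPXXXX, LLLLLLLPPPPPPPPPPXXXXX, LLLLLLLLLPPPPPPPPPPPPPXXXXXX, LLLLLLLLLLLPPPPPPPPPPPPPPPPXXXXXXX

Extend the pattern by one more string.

LLLLLLLLLLLLLPPPPPPPPPPPPPPPPPPPXXXXXXXX

Reading off run lengths: L runs 3, 5, 7, 9, 11; P runs 4, 7, 10, 13, 16; X runs 3, 4, 5, 6, 7 — each is linear in n, where the shown terms are n = 2, 3, 4, 5, 6.
At n = 7 the blocks have lengths 13, 19, 8.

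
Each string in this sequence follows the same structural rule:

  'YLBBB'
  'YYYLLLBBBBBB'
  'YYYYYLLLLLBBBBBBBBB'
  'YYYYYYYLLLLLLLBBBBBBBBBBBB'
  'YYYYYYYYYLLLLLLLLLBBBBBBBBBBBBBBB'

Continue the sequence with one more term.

Reading off run lengths: Y runs 1, 3, 5, 7, 9; L runs 1, 3, 5, 7, 9; B runs 3, 6, 9, 12, 15 — each is linear in n (n = 1, 2, …).
At n = 6 the blocks have lengths 11, 11, 18.

YYYYYYYYYYYLLLLLLLLLLLBBBBBBBBBBBBBBBBBB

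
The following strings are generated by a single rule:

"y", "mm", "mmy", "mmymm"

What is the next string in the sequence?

This is a Fibonacci-style word recurrence s(k) = s(k−1)·s(k−2): e.g. mm·y = mmy.
The next term joins mmymm and mmy.

mmymmmmy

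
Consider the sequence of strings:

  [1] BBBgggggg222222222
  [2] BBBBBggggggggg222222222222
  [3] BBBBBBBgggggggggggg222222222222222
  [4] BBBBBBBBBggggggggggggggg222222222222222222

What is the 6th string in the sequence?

Reading off run lengths: B runs 3, 5, 7, 9; g runs 6, 9, 12, 15; 2 runs 9, 12, 15, 18 — each is linear in n, where the shown terms are n = 2, 3, 4, 5.
At n = 7 the blocks have lengths 13, 21, 24.

BBBBBBBBBBBBBggggggggggggggggggggg222222222222222222222222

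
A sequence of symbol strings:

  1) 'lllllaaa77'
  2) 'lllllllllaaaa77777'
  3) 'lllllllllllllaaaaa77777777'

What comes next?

lllllllllllllllllaaaaaa77777777777

Reading off run lengths: l runs 5, 9, 13; a runs 3, 4, 5; 7 runs 2, 5, 8 — each is linear in n (n = 1, 2, …).
At n = 4 the blocks have lengths 17, 6, 11.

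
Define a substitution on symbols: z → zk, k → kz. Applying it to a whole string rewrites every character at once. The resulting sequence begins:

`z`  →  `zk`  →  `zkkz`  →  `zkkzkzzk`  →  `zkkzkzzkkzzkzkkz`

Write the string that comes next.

Applying the rule to each of the 16 symbols of zkkzkzzkkzzkzkkz gives the pieces zk kz kz zk kz zk zk kz kz zk zk kz zk kz kz zk, which concatenate to the answer.

zkkzkzzkkzzkzkkzkzzkzkkzzkkzkzzk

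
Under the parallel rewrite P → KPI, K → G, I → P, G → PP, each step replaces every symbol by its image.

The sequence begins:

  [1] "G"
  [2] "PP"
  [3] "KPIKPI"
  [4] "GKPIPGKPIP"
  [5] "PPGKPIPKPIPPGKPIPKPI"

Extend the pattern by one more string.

Applying the rule to each of the 20 symbols of PPGKPIPKPIPPGKPIPKPI gives the pieces KPI KPI PP G KPI P KPI G KPI P KPI KPI PP G KPI P KPI G KPI P, which concatenate to the answer.

KPIKPIPPGKPIPKPIGKPIPKPIKPIPPGKPIPKPIGKPIP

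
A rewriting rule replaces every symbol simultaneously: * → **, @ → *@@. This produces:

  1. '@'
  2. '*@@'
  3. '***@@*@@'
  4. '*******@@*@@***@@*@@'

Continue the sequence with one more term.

Rewriting the 20 symbols of *******@@*@@***@@*@@ one by one yields ** ** ** ** ** ** ** *@@ *@@ ** *@@ *@@ ** ** ** *@@ *@@ ** *@@ *@@; concatenated:

***************@@*@@***@@*@@*******@@*@@***@@*@@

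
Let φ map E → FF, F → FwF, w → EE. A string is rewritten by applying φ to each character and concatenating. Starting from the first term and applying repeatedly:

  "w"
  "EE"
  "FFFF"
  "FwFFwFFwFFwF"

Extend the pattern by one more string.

FwFEEFwFFwFEEFwFFwFEEFwFFwFEEFwF

Expanding FwFFwFFwFFwF: F→FwF, w→EE, F→FwF, F→FwF, w→EE, F→FwF, F→FwF, w→EE, F→FwF, F→FwF, w→EE, F→FwF. Concatenated: FwF EE FwF FwF EE FwF FwF EE FwF FwF EE FwF.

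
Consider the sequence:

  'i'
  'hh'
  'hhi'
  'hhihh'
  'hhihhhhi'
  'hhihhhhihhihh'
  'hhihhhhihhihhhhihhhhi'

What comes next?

Each term (from the third on) is the previous term followed by the one before it: term 3 = hh·i = hhi.
Continuing: hhihhhhihhihhhhihhhhi · hhihhhhihhihh gives term 8.

hhihhhhihhihhhhihhhhihhihhhhihhihh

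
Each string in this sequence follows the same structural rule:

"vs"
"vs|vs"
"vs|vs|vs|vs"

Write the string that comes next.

s(k+1) = s(k)·|·s(k) — each term doubles the last with '|' between the halves.
Doubling vs|vs|vs|vs with '|' between the halves:

vs|vs|vs|vs|vs|vs|vs|vs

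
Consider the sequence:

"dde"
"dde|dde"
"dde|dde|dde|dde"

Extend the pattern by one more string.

dde|dde|dde|dde|dde|dde|dde|dde

Every step duplicates the string with '|' between the halves.
One more doubling of dde|dde|dde|dde gives the answer.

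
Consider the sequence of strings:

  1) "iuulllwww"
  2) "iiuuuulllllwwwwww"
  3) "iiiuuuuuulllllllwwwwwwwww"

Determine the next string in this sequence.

iiiiuuuuuuuulllllllllwwwwwwwwwwww

Reading off run lengths: i runs 1, 2, 3; u runs 2, 4, 6; l runs 3, 5, 7; w runs 3, 6, 9 — each is linear in n (n = 1, 2, …).
Setting n = 4 gives 4, 8, 9, 12 characters in each block.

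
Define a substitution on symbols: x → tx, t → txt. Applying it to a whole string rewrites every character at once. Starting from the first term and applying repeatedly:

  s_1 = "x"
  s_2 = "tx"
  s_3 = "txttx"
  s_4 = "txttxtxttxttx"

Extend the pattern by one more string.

Rewriting the 13 symbols of txttxtxttxttx one by one yields txt tx txt txt tx txt tx txt txt tx txt txt tx; concatenated:

txttxtxttxttxtxttxtxttxttxtxttxttx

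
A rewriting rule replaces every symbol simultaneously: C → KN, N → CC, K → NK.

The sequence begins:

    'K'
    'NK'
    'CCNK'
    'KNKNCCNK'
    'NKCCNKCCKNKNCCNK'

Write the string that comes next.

φ(NKCCNKCCKNKNCCNK) expands symbol-by-symbol to CC NK KN KN CC NK KN KN NK CC NK CC KN KN CC NK; joining the 16 pieces gives the next term.

CCNKKNKNCCNKKNKNNKCCNKCCKNKNCCNK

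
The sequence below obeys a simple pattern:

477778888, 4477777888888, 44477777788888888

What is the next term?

444477777778888888888

Term n consists of n-1 4's, followed by n+2 7's, followed by 2n 8's, where the shown terms are n = 2, 3, 4.
Setting n = 5 gives 4, 7, 10 characters in each block.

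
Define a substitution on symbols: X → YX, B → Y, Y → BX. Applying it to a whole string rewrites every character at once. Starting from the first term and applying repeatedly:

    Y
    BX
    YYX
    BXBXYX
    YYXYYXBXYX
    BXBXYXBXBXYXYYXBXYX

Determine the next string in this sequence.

φ(BXBXYXBXBXYXYYXBXYX) expands symbol-by-symbol to Y YX Y YX BX YX Y YX Y YX BX YX BX BX YX Y YX BX YX; joining the 19 pieces gives the next term.

YYXYYXBXYXYYXYYXBXYXBXBXYXYYXBXYX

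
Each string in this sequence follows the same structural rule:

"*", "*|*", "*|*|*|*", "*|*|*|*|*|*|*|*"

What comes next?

*|*|*|*|*|*|*|*|*|*|*|*|*|*|*|*

Each string is two copies of the previous one joined by '|'.
One more doubling of *|*|*|*|*|*|*|* gives the answer.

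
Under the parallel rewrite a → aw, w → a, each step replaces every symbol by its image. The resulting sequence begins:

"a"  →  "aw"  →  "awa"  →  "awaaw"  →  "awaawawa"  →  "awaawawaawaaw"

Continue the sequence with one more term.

awaawawaawaawawaawawa

Replace each of the 13 characters of awaawawaawaaw in place — aw a aw aw a aw a aw aw a aw aw a — and concatenate.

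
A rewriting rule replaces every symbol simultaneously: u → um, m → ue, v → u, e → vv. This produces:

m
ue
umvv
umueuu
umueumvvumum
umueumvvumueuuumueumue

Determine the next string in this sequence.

umueumvvumueuuumueumvvumumumueumvvumueumvv

φ(umueumvvumueuuumueumue) expands symbol-by-symbol to um ue um vv um ue u u um ue um vv um um um ue um vv um ue um vv; joining the 22 pieces gives the next term.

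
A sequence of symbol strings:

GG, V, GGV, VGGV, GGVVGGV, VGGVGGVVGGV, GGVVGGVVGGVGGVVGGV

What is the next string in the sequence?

Each term (from the third on) is the two preceding terms concatenated in order: term 3 = GG·V = GGV.
The next term joins VGGVGGVVGGV and GGVVGGVVGGVGGVVGGV.

VGGVGGVVGGVGGVVGGVVGGVGGVVGGV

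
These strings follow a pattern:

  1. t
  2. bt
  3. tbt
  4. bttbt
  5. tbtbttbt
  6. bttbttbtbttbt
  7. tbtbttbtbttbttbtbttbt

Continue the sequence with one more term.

From term 3 onward, concatenate the second-to-last term with the last: t·bt = tbt, bt·tbt = bttbt, …
Continuing: bttbttbtbttbt · tbtbttbtbttbttbtbttbt gives term 8.

bttbttbtbttbttbtbttbtbttbttbtbttbt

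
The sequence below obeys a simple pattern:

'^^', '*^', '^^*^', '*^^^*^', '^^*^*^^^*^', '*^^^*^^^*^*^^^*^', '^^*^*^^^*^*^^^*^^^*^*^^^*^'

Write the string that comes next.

*^^^*^^^*^*^^^*^^^*^*^^^*^*^^^*^^^*^*^^^*^

This is a Fibonacci-style word recurrence s(k) = s(k−2)·s(k−1): e.g. ^^·*^ = ^^*^.
So term 8 is *^^^*^^^*^*^^^*^·^^*^*^^^*^*^^^*^^^*^*^^^*^.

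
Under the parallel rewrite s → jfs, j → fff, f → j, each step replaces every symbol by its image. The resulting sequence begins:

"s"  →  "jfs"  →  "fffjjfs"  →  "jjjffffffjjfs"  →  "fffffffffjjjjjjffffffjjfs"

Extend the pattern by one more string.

φ(fffffffffjjjjjjffffffjjfs) expands symbol-by-symbol to j j j j j j j j j fff fff fff fff fff fff j j j j j j fff fff j jfs; joining the 25 pieces gives the next term.

jjjjjjjjjffffffffffffffffffjjjjjjffffffjjfs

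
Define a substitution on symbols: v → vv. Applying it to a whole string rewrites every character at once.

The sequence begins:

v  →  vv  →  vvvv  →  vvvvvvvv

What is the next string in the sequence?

vvvvvvvvvvvvvvvv

Expanding vvvvvvvv: v→vv, v→vv, v→vv, v→vv, v→vv, v→vv, v→vv, v→vv. Concatenated: vv vv vv vv vv vv vv vv.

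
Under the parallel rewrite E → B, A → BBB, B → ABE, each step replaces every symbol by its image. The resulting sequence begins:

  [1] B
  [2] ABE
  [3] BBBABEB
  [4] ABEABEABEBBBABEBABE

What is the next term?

Rewriting the 19 symbols of ABEABEABEBBBABEBABE one by one yields BBB ABE B BBB ABE B BBB ABE B ABE ABE ABE BBB ABE B ABE BBB ABE B; concatenated:

BBBABEBBBBABEBBBBABEBABEABEABEBBBABEBABEBBBABEB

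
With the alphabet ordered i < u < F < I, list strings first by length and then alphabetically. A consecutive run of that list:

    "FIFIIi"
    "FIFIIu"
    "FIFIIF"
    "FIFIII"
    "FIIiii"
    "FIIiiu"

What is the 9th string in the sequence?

FIIiui

Advancing 3 positions from FIIiiu through FIIiiu → FIIiiF → FIIiiI reaches term 9.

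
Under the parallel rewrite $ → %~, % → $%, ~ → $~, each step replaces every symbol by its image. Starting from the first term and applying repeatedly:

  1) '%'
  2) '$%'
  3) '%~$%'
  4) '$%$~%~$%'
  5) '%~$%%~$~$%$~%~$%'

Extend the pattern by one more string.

Rewriting the 16 symbols of %~$%%~$~$%$~%~$% one by one yields $% $~ %~ $% $% $~ %~ $~ %~ $% %~ $~ $% $~ %~ $%; concatenated:

$%$~%~$%$%$~%~$~%~$%%~$~$%$~%~$%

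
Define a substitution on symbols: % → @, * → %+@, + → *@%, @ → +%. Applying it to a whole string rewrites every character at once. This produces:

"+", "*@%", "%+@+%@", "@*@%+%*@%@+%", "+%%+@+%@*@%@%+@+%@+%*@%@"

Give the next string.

*@%@@*@%+%*@%@+%%+@+%@+%@*@%+%*@%@+%*@%@%+@+%@+%

Replace each of the 24 characters of +%%+@+%@*@%@%+@+%@+%*@%@ in place — *@% @ @ *@% +% *@% @ +% %+@ +% @ +% @ *@% +% *@% @ +% *@% @ %+@ +% @ +% — and concatenate.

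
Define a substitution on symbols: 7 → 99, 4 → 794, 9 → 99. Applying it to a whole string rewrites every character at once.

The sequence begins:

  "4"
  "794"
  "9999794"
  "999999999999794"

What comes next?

9999999999999999999999999999794

Applying the rule to each of the 15 symbols of 999999999999794 gives the pieces 99 99 99 99 99 99 99 99 99 99 99 99 99 99 794, which concatenate to the answer.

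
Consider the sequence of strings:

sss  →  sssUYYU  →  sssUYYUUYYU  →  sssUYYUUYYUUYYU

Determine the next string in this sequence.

sssUYYUUYYUUYYUUYYU

Each term is the previous one with UYYU appended.
So the next term is sssUYYUUYYUUYYU·UYYU.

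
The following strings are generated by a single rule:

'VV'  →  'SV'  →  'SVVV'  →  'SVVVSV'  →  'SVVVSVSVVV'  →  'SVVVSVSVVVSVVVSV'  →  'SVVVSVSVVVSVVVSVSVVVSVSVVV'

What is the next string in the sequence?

SVVVSVSVVVSVVVSVSVVVSVSVVVSVVVSVSVVVSVVVSV

Each term (from the third on) is the previous term followed by the one before it: term 3 = SV·VV = SVVV.
So term 8 is SVVVSVSVVVSVVVSVSVVVSVSVVV·SVVVSVSVVVSVVVSV.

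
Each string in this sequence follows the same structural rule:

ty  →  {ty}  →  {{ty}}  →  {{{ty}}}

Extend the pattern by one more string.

{{{{ty}}}}

Every step adds { to the front and } to the end of the previous string.
One more step from {{{ty}}} gives the answer.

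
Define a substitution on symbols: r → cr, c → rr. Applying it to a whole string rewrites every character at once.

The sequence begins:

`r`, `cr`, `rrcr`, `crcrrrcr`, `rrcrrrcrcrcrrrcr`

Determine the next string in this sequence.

crcrrrcrcrcrrrcrrrcrrrcrcrcrrrcr

Replace each of the 16 characters of rrcrrrcrcrcrrrcr in place — cr cr rr cr cr cr rr cr rr cr rr cr cr cr rr cr — and concatenate.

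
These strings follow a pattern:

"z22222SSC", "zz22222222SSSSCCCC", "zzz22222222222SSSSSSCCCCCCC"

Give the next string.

Reading off run lengths: z runs 1, 2, 3; 2 runs 5, 8, 11; S runs 2, 4, 6; C runs 1, 4, 7 — each is linear in n (n = 1, 2, …).
Setting n = 4 gives 4, 14, 8, 10 characters in each block.

zzzz22222222222222SSSSSSSSCCCCCCCCCC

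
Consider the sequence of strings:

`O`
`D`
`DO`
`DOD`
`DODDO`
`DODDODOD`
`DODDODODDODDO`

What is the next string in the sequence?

This is a Fibonacci-style word recurrence s(k) = s(k−1)·s(k−2): e.g. D·O = DO.
The next term joins DODDODODDODDO and DODDODOD.

DODDODODDODDODODDODOD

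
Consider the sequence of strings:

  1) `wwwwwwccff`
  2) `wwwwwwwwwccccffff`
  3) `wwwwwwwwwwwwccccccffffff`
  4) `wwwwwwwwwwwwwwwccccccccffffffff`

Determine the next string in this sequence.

wwwwwwwwwwwwwwwwwwccccccccccffffffffff

Reading off run lengths: w runs 6, 9, 12, 15; c runs 2, 4, 6, 8; f runs 2, 4, 6, 8 — each is linear in n (n = 1, 2, …).
For the next term, n = 5, so the run lengths are 18, 10, 10.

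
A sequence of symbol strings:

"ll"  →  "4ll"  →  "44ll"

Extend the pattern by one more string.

Each term is the previous one with 4 prepended.
So the next term is 4·44ll.

444ll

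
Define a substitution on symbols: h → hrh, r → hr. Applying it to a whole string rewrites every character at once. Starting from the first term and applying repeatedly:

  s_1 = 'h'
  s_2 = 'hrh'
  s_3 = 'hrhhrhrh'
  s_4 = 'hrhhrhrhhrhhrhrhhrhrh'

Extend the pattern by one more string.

Replace each of the 21 characters of hrhhrhrhhrhhrhrhhrhrh in place — hrh hr hrh hrh hr hrh hr hrh hrh hr hrh hrh hr hrh hr hrh hrh hr hrh hr hrh — and concatenate.

hrhhrhrhhrhhrhrhhrhrhhrhhrhrhhrhhrhrhhrhrhhrhhrhrhhrhrh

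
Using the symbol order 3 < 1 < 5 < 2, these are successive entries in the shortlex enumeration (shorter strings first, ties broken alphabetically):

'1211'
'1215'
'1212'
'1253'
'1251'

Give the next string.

The successor of 1251 increments the rightmost position that isn't already 2 and resets every position after it to 3.

1255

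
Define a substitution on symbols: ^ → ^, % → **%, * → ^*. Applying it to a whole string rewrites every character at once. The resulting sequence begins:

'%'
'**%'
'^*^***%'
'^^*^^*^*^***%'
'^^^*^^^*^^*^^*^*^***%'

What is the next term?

Rewriting the 21 symbols of ^^^*^^^*^^*^^*^*^***% one by one yields ^ ^ ^ ^* ^ ^ ^ ^* ^ ^ ^* ^ ^ ^* ^ ^* ^ ^* ^* ^* **%; concatenated:

^^^^*^^^^*^^^*^^^*^^*^^*^*^***%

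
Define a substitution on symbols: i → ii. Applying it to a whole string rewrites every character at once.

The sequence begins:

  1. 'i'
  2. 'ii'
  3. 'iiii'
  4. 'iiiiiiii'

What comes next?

iiiiiiiiiiiiiiii

Rewriting each symbol of iiiiiiii: i→ii, i→ii, i→ii, i→ii, i→ii, i→ii, i→ii, i→ii, which concatenates to ii ii ii ii ii ii ii ii.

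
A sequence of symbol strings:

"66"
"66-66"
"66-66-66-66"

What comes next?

Every step duplicates the string with '-' between the halves.
Doubling 66-66-66-66 with '-' between the halves:

66-66-66-66-66-66-66-66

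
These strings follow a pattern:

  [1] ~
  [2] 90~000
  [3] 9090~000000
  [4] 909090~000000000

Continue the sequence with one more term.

90909090~000000000000

Every step adds 90 to the front and 000 to the end of the previous string.
So the next term is 90·909090~000000000·000.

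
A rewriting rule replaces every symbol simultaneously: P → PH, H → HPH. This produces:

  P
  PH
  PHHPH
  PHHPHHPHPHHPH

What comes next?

Rewriting the 13 symbols of PHHPHHPHPHHPH one by one yields PH HPH HPH PH HPH HPH PH HPH PH HPH HPH PH HPH; concatenated:

PHHPHHPHPHHPHHPHPHHPHPHHPHHPHPHHPH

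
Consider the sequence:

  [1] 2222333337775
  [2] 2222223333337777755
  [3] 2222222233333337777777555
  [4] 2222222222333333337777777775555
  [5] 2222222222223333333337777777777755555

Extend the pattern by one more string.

2222222222222233333333337777777777777555555

Reading off run lengths: 2 runs 4, 6, 8, 10, 12; 3 runs 5, 6, 7, 8, 9; 7 runs 3, 5, 7, 9, 11; 5 runs 1, 2, 3, 4, 5 — each is linear in n, where the shown terms are n = 2, 3, 4, 5, 6.
Setting n = 7 gives 14, 10, 13, 6 characters in each block.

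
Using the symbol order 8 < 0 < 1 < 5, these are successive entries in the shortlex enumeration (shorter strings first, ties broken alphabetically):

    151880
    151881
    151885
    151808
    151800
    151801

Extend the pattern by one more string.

151805

Treat 151801 as a base-4 numeral over the given alphabet and add one, carrying through any trailing 5's.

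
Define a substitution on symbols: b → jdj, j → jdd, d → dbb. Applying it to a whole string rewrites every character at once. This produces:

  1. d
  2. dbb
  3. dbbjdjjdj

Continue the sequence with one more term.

Apply φ to dbbjdjjdj symbol by symbol: d→dbb, b→jdj, b→jdj, j→jdd, d→dbb, j→jdd, j→jdd, d→dbb, j→jdd; joined: dbb jdj jdj jdd dbb jdd jdd dbb jdd.

dbbjdjjdjjdddbbjddjdddbbjdd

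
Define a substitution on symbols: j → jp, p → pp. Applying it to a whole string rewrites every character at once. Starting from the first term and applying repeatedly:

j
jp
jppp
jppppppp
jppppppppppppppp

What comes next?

Replace each of the 16 characters of jppppppppppppppp in place — jp pp pp pp pp pp pp pp pp pp pp pp pp pp pp pp — and concatenate.

jppppppppppppppppppppppppppppppp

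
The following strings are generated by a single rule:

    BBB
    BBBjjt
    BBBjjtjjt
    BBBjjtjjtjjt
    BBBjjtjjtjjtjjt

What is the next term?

BBBjjtjjtjjtjjtjjt

The strings grow by a fixed suffix jjt each time.
So the next term is BBBjjtjjtjjtjjt·jjt.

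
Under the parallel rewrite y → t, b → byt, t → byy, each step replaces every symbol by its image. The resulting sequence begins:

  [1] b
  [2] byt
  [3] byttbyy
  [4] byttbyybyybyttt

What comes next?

byttbyybyybytttbytttbyttbyybyybyy

φ(byttbyybyybyttt) expands symbol-by-symbol to byt t byy byy byt t t byt t t byt t byy byy byy; joining the 15 pieces gives the next term.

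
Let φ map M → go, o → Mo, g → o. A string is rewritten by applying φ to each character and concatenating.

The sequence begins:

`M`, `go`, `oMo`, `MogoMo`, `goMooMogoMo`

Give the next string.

Rewriting each symbol of goMooMogoMo: g→o, o→Mo, M→go, o→Mo, o→Mo, M→go, o→Mo, g→o, o→Mo, M→go, o→Mo, which concatenates to o Mo go Mo Mo go Mo o Mo go Mo.

oMogoMoMogoMooMogoMo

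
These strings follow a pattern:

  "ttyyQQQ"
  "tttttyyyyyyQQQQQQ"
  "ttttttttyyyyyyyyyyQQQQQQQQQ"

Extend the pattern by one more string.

tttttttttttyyyyyyyyyyyyyyQQQQQQQQQQQQ

Each string has the form t^{3n-1} y^{4n-2} Q^{3n} (n = 1, 2, …).
At n = 4 the blocks have lengths 11, 14, 12.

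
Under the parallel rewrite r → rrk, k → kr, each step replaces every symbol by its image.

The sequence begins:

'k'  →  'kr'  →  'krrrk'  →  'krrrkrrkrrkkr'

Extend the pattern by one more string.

krrrkrrkrrkkrrrkrrkkrrrkrrkkrkrrrk

Applying the rule to each of the 13 symbols of krrrkrrkrrkkr gives the pieces kr rrk rrk rrk kr rrk rrk kr rrk rrk kr kr rrk, which concatenate to the answer.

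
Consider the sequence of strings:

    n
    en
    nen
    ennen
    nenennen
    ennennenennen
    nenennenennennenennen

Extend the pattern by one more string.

This is a Fibonacci-style word recurrence s(k) = s(k−2)·s(k−1): e.g. n·en = nen.
So term 8 is ennennenennen·nenennenennennenennen.

ennennenennennenennenennennenennen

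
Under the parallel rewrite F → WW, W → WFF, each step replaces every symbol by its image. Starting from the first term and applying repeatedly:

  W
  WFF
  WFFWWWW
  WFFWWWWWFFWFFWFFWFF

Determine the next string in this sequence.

Applying the rule to each of the 19 symbols of WFFWWWWWFFWFFWFFWFF gives the pieces WFF WW WW WFF WFF WFF WFF WFF WW WW WFF WW WW WFF WW WW WFF WW WW, which concatenate to the answer.

WFFWWWWWFFWFFWFFWFFWFFWWWWWFFWWWWWFFWWWWWFFWWWW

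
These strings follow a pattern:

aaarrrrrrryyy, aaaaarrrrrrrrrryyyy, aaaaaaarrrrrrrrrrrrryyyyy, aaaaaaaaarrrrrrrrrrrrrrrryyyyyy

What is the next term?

Each string has the form a^{2n-1} r^{3n+1} y^{n+1}, where the shown terms are n = 2, 3, 4, 5.
Setting n = 6 gives 11, 19, 7 characters in each block.

aaaaaaaaaaarrrrrrrrrrrrrrrrrrryyyyyyy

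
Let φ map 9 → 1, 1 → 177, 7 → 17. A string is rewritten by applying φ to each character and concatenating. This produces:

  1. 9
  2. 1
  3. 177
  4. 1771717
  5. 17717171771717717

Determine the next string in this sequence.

Rewriting the 17 symbols of 17717171771717717 one by one yields 177 17 17 177 17 177 17 177 17 17 177 17 177 17 17 177 17; concatenated:

17717171771717717177171717717177171717717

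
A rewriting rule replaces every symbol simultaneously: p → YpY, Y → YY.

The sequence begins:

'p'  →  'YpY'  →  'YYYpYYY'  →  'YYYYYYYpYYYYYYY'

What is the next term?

YYYYYYYYYYYYYYYpYYYYYYYYYYYYYYY

Replace each of the 15 characters of YYYYYYYpYYYYYYY in place — YY YY YY YY YY YY YY YpY YY YY YY YY YY YY YY — and concatenate.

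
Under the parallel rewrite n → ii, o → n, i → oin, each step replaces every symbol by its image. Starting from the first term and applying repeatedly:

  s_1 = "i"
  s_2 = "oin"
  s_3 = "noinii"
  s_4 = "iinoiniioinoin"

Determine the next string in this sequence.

Rewriting the 14 symbols of iinoiniioinoin one by one yields oin oin ii n oin ii oin oin n oin ii n oin ii; concatenated:

oinoiniinoiniioinoinnoiniinoinii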